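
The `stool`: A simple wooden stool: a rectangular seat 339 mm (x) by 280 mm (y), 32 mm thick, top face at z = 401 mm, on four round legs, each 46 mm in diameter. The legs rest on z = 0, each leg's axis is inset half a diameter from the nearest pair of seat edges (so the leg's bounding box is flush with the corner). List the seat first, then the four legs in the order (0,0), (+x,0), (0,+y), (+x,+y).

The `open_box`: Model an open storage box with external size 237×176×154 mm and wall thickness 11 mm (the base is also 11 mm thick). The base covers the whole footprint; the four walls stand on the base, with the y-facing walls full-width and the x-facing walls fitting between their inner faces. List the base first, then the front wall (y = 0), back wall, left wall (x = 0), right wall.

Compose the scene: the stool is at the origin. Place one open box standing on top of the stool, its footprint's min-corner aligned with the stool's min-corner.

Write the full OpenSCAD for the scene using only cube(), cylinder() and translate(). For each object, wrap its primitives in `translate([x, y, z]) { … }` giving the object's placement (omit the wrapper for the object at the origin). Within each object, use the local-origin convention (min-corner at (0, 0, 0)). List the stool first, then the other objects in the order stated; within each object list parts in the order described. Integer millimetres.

translate([0, 0, 369]) cube([339, 280, 32]);
translate([23, 23, 0]) cylinder(h = 369, r = 23);
translate([316, 23, 0]) cylinder(h = 369, r = 23);
translate([23, 257, 0]) cylinder(h = 369, r = 23);
translate([316, 257, 0]) cylinder(h = 369, r = 23);
translate([0, 0, 401]) {
  cube([237, 176, 11]);
  translate([0, 0, 11]) cube([237, 11, 143]);
  translate([0, 165, 11]) cube([237, 11, 143]);
  translate([0, 11, 11]) cube([11, 154, 143]);
  translate([226, 11, 11]) cube([11, 154, 143]);
}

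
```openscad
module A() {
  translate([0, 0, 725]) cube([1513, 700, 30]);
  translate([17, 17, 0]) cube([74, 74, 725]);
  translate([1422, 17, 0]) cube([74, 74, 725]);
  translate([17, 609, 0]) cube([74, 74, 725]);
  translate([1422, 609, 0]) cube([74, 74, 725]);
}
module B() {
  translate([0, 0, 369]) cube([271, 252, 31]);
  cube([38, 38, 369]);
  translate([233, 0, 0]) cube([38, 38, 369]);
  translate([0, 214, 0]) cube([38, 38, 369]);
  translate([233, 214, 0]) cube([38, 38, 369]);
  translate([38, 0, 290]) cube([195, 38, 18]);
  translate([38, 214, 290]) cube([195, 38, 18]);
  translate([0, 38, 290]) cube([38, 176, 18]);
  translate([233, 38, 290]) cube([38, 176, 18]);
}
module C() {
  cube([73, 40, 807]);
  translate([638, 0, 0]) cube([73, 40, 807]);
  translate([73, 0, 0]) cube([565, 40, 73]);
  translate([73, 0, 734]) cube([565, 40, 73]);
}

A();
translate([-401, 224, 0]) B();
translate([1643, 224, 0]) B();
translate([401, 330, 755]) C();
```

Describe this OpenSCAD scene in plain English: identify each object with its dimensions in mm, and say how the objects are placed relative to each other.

A is a table: top 1513 mm (x) × 700 mm (y), 30 mm thick, upper face at z = 755 mm, on four 74×74 mm square legs, each inset 17 mm from the nearest pair of top edges, running from z = 0 to the bottom of the top.

B is a simple wooden stool: a rectangular seat 271 mm (x) by 252 mm (y), 31 mm thick, top face at z = 400 mm, on four square legs, each 38×38 mm in cross-section. The legs rest on z = 0, each flush with a corner of the seat. Four stretchers, 38 mm wide and 18 mm tall, connect adjacent legs with their undersides at z = 290 mm, each running between the inner faces of the legs it joins and aligned with the legs' outer faces on the other axis.

C is a rectangular picture frame lying in the x–z plane (depth along y). The opening is 565 mm wide (x) by 661 mm tall (z), surrounded by a border 73 mm wide on all four sides. The frame is 40 mm deep and is made of two full-height vertical stiles with two horizontal rails fitted between them.

Two stools sit around the table at the −x, +x sides. The picture frame is on top of the table, centred.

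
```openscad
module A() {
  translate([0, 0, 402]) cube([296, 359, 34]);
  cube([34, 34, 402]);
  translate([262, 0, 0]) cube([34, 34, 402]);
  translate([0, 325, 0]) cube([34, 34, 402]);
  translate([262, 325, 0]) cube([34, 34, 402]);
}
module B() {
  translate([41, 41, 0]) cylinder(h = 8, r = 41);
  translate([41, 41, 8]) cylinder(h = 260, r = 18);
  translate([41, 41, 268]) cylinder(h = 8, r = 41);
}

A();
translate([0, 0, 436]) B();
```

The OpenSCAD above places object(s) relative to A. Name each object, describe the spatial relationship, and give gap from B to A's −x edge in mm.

The spool's min-x is at 0; the stool's min-x is 0; gap = 0 mm.

A is a stool. B is a spool. The spool is on top of the stool. The gap from the spool to the stool's −x edge is 0 mm.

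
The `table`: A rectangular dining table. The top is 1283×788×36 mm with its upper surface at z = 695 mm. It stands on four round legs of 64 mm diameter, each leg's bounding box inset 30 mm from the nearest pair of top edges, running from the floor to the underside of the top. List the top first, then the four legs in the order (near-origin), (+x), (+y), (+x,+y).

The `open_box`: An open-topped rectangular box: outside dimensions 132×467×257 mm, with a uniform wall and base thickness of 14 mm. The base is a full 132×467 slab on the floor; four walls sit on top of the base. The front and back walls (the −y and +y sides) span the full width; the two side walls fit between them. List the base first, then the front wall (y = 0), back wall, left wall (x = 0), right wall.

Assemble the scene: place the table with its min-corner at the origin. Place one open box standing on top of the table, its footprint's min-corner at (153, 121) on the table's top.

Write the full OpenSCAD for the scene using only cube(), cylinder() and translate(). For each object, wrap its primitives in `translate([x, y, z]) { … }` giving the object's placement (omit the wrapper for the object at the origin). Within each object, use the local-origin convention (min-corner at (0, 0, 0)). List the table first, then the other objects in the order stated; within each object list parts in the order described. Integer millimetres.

translate([0, 0, 659]) cube([1283, 788, 36]);
translate([62, 62, 0]) cylinder(h = 659, r = 32);
translate([1221, 62, 0]) cylinder(h = 659, r = 32);
translate([62, 726, 0]) cylinder(h = 659, r = 32);
translate([1221, 726, 0]) cylinder(h = 659, r = 32);
translate([153, 121, 695]) {
  cube([132, 467, 14]);
  translate([0, 0, 14]) cube([132, 14, 243]);
  translate([0, 453, 14]) cube([132, 14, 243]);
  translate([0, 14, 14]) cube([14, 439, 243]);
  translate([118, 14, 14]) cube([14, 439, 243]);
}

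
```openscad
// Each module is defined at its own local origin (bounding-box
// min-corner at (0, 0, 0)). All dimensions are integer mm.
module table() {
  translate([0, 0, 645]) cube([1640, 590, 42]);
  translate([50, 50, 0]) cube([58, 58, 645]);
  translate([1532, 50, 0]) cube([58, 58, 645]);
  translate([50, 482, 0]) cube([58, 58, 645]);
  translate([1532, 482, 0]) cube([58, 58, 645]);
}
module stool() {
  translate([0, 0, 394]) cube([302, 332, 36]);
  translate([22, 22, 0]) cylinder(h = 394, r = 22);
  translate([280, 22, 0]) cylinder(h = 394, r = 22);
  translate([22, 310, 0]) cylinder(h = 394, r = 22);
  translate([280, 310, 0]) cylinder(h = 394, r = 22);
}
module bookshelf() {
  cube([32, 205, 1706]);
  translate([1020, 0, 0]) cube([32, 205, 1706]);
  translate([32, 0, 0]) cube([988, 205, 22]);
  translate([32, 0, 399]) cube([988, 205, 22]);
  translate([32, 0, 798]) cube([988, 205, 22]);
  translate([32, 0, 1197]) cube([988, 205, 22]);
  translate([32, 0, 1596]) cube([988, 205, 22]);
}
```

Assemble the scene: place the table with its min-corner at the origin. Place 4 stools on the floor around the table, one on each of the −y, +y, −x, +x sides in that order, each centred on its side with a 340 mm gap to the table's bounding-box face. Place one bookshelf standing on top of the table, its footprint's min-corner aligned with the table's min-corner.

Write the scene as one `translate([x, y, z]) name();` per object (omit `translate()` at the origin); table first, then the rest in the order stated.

table();
translate([669, -672, 0]) stool();
translate([669, 930, 0]) stool();
translate([-642, 129, 0]) stool();
translate([1980, 129, 0]) stool();
translate([0, 0, 687]) bookshelf();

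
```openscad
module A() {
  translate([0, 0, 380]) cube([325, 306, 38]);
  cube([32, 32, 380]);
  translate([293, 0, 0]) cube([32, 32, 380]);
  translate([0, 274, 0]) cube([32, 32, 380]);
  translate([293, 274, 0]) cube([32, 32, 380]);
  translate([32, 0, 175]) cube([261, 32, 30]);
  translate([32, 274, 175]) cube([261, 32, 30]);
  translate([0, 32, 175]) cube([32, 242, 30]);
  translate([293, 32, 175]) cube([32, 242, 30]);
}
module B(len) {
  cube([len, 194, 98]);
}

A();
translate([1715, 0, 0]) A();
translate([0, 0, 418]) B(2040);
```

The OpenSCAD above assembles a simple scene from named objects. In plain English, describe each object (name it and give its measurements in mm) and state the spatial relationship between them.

A is a simple wooden stool: a rectangular seat 325 mm (x) by 306 mm (y), 38 mm thick, top face at z = 418 mm, on four square legs, each 32×32 mm in cross-section. The legs rest on z = 0, each flush with a corner of the seat. Four stretchers, 32 mm wide and 30 mm tall, connect adjacent legs with their undersides at z = 175 mm, each running between the inner faces of the legs it joins and aligned with the legs' outer faces on the other axis.

B is a rectangular beam 2040 mm long (x), 194 mm deep (y), 98 mm thick (z).

The beam spans the tops of two stools placed 1390 mm apart, resting at z = 418 mm.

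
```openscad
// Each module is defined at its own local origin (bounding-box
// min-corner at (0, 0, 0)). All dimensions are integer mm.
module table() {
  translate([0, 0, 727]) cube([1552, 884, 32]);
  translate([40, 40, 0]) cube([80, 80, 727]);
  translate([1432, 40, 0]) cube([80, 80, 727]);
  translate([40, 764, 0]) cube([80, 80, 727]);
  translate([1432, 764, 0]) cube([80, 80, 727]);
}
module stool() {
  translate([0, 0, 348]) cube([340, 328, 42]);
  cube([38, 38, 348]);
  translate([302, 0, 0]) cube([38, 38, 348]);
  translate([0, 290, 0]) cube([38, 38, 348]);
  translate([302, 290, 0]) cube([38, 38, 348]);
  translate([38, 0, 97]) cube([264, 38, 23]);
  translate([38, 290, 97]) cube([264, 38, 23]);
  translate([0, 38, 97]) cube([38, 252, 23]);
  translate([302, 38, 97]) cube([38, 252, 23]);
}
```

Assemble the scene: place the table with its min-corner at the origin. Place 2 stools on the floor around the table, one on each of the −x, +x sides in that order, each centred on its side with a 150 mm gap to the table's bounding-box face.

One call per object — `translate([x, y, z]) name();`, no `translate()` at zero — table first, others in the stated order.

table();
translate([-490, 278, 0]) stool();
translate([1702, 278, 0]) stool();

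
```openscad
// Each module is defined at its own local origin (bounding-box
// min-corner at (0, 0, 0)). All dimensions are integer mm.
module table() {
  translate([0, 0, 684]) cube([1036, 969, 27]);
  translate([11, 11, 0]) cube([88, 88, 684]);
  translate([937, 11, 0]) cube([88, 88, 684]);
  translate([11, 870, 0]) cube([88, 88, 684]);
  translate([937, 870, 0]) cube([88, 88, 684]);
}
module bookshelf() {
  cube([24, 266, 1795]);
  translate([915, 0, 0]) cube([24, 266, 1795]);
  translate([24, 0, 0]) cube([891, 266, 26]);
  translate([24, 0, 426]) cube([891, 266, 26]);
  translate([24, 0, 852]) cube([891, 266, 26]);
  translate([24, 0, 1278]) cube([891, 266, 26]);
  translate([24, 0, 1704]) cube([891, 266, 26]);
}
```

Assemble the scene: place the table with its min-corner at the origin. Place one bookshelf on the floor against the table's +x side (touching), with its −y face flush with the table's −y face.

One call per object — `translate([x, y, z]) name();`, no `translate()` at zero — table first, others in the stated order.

table();
translate([1036, 0, 0]) bookshelf();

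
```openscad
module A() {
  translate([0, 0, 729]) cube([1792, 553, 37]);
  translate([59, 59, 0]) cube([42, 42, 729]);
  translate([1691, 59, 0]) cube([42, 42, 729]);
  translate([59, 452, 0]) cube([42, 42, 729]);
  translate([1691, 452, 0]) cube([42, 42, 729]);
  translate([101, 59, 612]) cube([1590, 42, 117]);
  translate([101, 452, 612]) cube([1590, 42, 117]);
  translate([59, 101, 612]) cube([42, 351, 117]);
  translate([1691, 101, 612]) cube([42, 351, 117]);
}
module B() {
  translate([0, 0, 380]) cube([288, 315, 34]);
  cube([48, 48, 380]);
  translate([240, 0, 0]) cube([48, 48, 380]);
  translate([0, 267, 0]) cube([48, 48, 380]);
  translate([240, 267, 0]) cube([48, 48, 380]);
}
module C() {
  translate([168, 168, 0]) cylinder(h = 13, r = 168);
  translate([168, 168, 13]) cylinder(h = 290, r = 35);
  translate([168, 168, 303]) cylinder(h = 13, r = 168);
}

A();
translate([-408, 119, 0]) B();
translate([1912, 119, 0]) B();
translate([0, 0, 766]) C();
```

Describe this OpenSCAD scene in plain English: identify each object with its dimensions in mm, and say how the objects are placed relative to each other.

A is a rectangular dining table. The top is 1792×553×37 mm with its upper surface at z = 766 mm. It stands on four 42×42 mm square legs, each inset 59 mm from the nearest pair of top edges, running from the floor to the underside of the top. Four apron rails, 42 mm thick and 117 mm tall, run between adjacent legs with their top edges flush with the underside of the top and their outer faces flush with the legs' outer faces.

B is a simple wooden stool: a rectangular seat 288 mm (x) by 315 mm (y), 34 mm thick, top face at z = 414 mm, on four square legs, each 48×48 mm in cross-section. The legs rest on z = 0, each flush with a corner of the seat.

C is a spool: two coaxial disc flanges of radius 168 mm and thickness 13 mm, joined by a core cylinder of radius 35 mm and height 290 mm. The lower flange rests on z = 0 and the three cylinders share a vertical axis.

Two stools sit around the table at the −x, +x sides. The spool is on top of the table.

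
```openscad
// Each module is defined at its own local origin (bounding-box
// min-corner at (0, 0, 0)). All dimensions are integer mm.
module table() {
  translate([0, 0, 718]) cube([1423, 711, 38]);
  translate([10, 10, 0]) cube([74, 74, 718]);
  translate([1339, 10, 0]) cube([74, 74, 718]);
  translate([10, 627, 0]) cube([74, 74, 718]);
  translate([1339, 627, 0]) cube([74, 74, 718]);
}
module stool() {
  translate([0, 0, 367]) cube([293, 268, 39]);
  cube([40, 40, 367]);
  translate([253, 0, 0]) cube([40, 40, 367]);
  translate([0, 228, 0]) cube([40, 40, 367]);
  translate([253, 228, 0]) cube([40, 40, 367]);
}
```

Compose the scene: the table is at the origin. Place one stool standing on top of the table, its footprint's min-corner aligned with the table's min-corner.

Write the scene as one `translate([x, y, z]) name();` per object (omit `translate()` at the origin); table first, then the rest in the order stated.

table();
translate([0, 0, 756]) stool();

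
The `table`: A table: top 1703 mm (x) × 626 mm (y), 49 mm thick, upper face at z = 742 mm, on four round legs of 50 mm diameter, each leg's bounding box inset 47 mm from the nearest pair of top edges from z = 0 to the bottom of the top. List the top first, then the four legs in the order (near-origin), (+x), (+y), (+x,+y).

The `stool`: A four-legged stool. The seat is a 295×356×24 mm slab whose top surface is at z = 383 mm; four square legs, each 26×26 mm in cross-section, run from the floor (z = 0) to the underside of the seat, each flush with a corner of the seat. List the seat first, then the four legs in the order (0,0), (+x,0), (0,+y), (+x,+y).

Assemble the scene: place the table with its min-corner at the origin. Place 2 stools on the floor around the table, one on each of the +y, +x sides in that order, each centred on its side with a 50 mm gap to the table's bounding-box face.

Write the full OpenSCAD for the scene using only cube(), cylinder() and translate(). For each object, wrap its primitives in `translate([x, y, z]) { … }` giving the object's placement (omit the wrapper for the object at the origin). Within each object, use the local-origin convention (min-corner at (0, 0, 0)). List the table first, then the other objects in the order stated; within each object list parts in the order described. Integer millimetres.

translate([0, 0, 693]) cube([1703, 626, 49]);
translate([72, 72, 0]) cylinder(h = 693, r = 25);
translate([1631, 72, 0]) cylinder(h = 693, r = 25);
translate([72, 554, 0]) cylinder(h = 693, r = 25);
translate([1631, 554, 0]) cylinder(h = 693, r = 25);
translate([704, 676, 0]) {
  translate([0, 0, 359]) cube([295, 356, 24]);
  cube([26, 26, 359]);
  translate([269, 0, 0]) cube([26, 26, 359]);
  translate([0, 330, 0]) cube([26, 26, 359]);
  translate([269, 330, 0]) cube([26, 26, 359]);
}
translate([1753, 135, 0]) {
  translate([0, 0, 359]) cube([295, 356, 24]);
  cube([26, 26, 359]);
  translate([269, 0, 0]) cube([26, 26, 359]);
  translate([0, 330, 0]) cube([26, 26, 359]);
  translate([269, 330, 0]) cube([26, 26, 359]);
}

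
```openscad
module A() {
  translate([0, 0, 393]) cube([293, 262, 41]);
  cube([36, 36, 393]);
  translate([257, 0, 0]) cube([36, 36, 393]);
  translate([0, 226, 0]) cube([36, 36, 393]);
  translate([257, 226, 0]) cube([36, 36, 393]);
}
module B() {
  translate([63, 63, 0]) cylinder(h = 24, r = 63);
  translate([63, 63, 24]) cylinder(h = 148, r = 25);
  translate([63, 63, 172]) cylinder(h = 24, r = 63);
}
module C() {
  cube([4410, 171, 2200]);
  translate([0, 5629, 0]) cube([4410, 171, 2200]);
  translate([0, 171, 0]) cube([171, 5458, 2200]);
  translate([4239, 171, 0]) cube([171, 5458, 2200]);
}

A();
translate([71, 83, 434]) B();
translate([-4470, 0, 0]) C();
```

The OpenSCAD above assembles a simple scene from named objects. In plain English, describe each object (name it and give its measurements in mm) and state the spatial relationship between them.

A is a four-legged stool. The seat is 293×262 mm, 41 mm thick, top at z = 434 mm. It stands on four square legs, each 36×36 mm in cross-section, from z = 0 to the seat underside, each flush with a corner of the seat.

B is a spool: two coaxial disc flanges of radius 63 mm and thickness 24 mm, joined by a core cylinder of radius 25 mm and height 148 mm. The lower flange rests on z = 0 and the three cylinders share a vertical axis.

C is a box-shaped house frame (walls only): outside footprint 4410×5800 mm, wall height 2200 mm, wall thickness 171 mm. The two y-facing walls run the full x-width; the two x-facing walls fit between the inner faces of the y-facing walls.

The spool is on top of the stool. The house frame is on the floor beside the stool on its −x side.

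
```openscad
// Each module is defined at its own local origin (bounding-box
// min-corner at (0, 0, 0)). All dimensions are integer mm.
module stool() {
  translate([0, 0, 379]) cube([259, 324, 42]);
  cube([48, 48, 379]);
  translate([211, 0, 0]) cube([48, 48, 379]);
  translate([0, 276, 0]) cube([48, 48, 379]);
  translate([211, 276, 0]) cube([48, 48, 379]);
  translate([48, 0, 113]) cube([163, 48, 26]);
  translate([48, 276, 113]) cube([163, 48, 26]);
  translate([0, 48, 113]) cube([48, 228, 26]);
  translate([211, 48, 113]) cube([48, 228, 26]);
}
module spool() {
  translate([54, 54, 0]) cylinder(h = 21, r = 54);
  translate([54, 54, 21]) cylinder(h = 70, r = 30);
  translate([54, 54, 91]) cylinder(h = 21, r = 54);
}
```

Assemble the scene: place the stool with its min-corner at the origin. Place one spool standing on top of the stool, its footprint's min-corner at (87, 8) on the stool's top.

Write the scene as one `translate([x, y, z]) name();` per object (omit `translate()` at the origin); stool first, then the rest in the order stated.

stool();
translate([87, 8, 421]) spool();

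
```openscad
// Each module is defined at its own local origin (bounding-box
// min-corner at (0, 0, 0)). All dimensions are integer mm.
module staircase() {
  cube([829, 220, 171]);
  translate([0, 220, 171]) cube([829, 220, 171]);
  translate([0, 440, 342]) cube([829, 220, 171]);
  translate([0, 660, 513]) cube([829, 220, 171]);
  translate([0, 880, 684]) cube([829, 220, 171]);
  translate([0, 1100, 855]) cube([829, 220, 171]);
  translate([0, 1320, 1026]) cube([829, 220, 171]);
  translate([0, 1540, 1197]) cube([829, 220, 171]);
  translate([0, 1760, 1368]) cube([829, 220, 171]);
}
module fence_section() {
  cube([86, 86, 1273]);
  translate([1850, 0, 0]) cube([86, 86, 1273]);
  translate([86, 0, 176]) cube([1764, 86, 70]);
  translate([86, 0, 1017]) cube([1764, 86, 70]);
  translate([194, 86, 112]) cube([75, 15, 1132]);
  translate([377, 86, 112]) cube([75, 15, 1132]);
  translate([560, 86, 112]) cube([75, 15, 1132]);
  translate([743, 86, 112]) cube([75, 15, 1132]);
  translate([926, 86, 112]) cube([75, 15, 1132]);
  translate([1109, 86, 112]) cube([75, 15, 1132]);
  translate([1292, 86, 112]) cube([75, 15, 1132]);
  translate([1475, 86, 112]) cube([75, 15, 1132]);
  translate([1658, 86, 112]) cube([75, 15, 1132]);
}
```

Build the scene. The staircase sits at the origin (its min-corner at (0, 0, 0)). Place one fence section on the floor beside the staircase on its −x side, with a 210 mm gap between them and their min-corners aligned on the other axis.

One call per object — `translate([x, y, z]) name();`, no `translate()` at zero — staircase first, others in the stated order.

staircase();
translate([-2146, 0, 0]) fence_section();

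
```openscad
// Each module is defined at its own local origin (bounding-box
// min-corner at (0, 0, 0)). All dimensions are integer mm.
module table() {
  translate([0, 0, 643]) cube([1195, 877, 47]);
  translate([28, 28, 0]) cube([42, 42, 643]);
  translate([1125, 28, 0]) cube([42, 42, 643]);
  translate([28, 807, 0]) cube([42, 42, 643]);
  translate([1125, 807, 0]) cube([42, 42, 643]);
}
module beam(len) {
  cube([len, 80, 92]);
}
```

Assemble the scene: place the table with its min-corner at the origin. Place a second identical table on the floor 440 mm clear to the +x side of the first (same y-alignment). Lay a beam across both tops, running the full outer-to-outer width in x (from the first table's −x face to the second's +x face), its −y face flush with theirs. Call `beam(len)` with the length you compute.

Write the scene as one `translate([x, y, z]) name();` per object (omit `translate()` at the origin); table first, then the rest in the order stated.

table();
translate([1635, 0, 0]) table();
translate([0, 0, 690]) beam(2830);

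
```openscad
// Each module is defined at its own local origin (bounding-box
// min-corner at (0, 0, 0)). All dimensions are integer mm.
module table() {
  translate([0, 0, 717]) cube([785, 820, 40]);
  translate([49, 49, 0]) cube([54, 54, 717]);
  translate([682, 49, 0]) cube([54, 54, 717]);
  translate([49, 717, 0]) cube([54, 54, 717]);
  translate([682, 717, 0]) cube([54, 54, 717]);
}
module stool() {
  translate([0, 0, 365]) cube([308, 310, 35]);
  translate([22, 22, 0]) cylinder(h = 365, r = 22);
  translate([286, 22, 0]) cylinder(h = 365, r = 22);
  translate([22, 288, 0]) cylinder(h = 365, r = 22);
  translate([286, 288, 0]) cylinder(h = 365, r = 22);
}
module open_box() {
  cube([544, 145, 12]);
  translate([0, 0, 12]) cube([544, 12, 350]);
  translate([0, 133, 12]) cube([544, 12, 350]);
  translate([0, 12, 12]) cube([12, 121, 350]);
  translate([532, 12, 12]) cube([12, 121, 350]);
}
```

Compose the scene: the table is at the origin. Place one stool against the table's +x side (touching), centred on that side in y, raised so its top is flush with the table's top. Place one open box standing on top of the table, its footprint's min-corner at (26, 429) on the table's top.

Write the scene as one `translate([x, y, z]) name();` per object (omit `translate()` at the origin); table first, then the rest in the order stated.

table();
translate([785, 255, 357]) stool();
translate([26, 429, 757]) open_box();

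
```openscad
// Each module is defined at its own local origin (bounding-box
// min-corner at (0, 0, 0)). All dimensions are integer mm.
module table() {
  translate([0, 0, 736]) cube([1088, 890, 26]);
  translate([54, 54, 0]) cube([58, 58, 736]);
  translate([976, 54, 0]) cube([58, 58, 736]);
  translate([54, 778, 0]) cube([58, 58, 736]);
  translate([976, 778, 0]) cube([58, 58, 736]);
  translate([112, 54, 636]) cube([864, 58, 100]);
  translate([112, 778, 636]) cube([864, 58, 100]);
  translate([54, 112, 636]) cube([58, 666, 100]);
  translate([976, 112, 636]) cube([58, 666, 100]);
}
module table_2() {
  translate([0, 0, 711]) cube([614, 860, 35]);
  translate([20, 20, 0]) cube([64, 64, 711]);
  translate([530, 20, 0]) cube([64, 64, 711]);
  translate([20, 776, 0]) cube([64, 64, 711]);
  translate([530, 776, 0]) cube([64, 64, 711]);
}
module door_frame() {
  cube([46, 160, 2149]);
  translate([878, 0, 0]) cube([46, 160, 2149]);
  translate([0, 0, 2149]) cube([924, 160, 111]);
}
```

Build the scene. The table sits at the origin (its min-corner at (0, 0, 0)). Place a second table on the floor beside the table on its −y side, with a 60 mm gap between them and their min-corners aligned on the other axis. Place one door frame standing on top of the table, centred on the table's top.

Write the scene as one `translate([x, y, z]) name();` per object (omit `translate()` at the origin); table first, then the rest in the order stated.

table();
translate([0, -920, 0]) table_2();
translate([82, 365, 762]) door_frame();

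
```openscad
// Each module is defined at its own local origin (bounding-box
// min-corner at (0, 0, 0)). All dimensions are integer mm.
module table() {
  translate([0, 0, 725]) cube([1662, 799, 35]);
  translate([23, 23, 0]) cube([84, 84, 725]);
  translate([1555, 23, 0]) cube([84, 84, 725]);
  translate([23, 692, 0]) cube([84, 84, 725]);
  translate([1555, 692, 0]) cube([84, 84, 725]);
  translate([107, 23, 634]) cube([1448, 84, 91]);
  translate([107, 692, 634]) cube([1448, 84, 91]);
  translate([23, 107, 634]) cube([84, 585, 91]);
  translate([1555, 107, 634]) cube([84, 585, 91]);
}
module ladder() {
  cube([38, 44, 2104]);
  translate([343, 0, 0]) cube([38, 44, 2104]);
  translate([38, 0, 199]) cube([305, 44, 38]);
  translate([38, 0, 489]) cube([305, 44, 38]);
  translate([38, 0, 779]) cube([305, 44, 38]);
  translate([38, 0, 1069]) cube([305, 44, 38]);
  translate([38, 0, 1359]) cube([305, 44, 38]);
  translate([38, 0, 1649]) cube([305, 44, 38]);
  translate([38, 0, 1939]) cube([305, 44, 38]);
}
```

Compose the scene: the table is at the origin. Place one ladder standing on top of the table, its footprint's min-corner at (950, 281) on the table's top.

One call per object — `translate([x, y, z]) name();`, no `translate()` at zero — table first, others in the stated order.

table();
translate([950, 281, 760]) ladder();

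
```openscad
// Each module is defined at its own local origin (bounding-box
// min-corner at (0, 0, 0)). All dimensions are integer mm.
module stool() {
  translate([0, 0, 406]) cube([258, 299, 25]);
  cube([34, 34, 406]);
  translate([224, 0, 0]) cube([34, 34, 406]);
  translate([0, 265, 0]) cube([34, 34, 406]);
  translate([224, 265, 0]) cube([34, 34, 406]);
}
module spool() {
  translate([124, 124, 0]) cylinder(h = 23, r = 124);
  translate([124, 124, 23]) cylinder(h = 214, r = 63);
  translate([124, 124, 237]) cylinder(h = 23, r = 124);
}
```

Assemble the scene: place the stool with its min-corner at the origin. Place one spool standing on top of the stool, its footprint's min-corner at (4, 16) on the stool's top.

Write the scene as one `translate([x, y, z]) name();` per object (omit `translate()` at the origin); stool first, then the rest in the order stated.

stool();
translate([4, 16, 431]) spool();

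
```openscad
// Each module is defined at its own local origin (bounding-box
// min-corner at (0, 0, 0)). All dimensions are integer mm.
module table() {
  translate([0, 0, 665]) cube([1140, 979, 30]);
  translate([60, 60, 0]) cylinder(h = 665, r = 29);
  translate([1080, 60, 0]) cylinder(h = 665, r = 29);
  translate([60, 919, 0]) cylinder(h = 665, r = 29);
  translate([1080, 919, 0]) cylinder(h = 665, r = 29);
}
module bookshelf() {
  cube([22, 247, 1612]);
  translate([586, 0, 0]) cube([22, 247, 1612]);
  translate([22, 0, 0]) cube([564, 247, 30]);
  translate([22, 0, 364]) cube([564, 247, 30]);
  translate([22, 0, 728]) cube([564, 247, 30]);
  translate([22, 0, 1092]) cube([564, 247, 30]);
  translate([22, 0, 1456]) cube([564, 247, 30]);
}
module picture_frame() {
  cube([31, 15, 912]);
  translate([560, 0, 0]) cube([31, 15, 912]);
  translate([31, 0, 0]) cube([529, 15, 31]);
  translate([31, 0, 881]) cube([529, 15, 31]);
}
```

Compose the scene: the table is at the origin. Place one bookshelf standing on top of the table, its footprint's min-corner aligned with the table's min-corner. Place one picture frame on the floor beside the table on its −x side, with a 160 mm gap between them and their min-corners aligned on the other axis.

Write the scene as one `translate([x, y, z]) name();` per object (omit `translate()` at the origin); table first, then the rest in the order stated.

table();
translate([0, 0, 695]) bookshelf();
translate([-751, 0, 0]) picture_frame();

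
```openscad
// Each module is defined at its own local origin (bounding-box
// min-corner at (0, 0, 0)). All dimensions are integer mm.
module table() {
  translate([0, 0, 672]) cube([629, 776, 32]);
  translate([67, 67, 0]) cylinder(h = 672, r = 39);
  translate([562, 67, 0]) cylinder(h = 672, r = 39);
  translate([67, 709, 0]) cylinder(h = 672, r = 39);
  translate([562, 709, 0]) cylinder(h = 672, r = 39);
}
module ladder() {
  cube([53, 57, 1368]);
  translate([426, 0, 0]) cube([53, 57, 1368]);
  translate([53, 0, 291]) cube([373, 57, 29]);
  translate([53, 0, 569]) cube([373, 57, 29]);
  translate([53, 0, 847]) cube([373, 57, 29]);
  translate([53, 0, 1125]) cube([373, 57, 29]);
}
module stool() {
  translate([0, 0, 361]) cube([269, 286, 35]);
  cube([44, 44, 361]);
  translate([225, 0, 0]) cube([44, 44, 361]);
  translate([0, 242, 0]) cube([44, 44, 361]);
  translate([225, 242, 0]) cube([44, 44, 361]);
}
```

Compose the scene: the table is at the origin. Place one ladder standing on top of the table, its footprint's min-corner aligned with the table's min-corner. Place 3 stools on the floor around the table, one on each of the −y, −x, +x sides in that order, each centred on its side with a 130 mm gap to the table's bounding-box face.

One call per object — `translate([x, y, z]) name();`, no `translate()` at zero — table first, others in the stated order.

table();
translate([0, 0, 704]) ladder();
translate([180, -416, 0]) stool();
translate([-399, 245, 0]) stool();
translate([759, 245, 0]) stool();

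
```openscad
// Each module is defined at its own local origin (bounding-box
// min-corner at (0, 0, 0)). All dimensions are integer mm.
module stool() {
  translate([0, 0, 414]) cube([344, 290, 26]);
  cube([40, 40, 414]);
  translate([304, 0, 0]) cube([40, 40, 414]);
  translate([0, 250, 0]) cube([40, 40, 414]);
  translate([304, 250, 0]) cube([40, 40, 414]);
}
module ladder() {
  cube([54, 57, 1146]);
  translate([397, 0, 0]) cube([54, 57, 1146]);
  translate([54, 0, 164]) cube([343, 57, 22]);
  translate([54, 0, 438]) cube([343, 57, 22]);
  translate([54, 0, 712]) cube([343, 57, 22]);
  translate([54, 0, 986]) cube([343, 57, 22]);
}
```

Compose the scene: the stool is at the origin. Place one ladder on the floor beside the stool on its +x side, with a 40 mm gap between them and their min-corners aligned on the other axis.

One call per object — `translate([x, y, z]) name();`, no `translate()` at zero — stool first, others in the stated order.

stool();
translate([384, 0, 0]) ladder();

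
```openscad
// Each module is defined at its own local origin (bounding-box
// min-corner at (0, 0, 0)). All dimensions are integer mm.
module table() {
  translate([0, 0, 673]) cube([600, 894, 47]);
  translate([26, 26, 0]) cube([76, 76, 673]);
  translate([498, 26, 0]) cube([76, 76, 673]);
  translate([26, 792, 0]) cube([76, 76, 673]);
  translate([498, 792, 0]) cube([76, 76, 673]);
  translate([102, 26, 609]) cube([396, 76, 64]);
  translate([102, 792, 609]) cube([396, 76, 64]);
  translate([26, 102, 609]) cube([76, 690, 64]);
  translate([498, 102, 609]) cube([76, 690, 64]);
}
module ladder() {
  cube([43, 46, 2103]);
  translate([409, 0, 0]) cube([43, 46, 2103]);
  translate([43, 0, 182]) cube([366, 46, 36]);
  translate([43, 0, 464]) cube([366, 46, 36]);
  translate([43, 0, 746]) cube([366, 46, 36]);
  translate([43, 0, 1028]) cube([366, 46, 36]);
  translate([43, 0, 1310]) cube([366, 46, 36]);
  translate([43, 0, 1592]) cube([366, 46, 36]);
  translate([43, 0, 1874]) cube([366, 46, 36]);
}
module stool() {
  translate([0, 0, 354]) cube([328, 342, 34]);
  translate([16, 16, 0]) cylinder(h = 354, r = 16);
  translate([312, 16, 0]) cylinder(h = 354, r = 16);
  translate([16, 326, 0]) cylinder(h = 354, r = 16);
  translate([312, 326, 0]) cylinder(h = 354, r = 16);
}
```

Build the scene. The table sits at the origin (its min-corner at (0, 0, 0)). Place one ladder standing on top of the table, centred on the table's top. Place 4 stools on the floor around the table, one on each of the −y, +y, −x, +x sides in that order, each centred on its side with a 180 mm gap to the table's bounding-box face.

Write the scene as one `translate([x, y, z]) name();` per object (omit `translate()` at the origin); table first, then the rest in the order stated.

table();
translate([74, 424, 720]) ladder();
translate([136, -522, 0]) stool();
translate([136, 1074, 0]) stool();
translate([-508, 276, 0]) stool();
translate([780, 276, 0]) stool();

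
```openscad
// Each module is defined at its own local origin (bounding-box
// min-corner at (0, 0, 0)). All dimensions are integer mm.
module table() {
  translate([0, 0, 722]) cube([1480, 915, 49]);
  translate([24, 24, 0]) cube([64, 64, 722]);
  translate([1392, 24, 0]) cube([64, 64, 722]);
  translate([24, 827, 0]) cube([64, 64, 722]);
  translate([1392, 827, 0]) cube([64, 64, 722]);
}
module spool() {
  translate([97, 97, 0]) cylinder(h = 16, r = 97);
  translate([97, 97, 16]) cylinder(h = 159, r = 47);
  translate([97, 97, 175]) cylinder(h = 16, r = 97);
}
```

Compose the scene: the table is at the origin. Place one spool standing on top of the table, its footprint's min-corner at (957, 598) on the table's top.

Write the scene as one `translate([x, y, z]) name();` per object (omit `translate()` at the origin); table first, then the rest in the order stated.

table();
translate([957, 598, 771]) spool();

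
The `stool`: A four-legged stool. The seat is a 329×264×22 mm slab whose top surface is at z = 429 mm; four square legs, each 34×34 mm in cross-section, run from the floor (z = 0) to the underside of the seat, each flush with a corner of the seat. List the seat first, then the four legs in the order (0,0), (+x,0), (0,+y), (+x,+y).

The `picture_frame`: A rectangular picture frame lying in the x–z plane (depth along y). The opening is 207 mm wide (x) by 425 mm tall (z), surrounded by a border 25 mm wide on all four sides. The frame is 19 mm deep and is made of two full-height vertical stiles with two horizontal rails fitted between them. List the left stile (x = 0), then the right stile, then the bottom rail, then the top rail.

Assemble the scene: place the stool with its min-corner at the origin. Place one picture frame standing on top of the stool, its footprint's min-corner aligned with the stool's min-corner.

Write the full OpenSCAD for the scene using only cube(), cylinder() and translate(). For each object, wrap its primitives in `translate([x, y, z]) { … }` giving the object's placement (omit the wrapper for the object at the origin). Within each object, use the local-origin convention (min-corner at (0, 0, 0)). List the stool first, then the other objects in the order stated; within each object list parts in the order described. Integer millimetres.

translate([0, 0, 407]) cube([329, 264, 22]);
cube([34, 34, 407]);
translate([295, 0, 0]) cube([34, 34, 407]);
translate([0, 230, 0]) cube([34, 34, 407]);
translate([295, 230, 0]) cube([34, 34, 407]);
translate([0, 0, 429]) {
  cube([25, 19, 475]);
  translate([232, 0, 0]) cube([25, 19, 475]);
  translate([25, 0, 0]) cube([207, 19, 25]);
  translate([25, 0, 450]) cube([207, 19, 25]);
}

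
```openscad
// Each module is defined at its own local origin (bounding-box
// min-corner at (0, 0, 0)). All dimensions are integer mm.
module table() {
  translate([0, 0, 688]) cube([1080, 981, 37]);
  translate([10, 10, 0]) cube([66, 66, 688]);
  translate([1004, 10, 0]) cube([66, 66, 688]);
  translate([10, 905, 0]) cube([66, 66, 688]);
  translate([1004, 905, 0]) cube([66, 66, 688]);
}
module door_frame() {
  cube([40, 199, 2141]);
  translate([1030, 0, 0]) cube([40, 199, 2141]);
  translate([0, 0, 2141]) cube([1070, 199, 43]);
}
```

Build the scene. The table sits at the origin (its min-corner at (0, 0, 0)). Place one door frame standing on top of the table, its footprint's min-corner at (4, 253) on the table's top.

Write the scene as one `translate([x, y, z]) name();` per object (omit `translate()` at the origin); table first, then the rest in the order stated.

table();
translate([4, 253, 725]) door_frame();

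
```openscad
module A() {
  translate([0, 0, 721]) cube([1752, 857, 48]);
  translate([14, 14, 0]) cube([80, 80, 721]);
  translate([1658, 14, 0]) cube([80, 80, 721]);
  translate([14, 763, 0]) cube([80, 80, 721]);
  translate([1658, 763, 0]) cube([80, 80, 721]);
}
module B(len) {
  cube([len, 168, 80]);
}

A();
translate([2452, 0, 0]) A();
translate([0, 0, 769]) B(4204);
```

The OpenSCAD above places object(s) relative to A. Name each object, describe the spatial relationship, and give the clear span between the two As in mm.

A is a table. B is a beam. A beam spans the tops of two tables. The clear span between the two tables is 700 mm.

Second table starts at x = 2452; first ends at x = 1752; clear span = 2452 − 1752 = 700 mm.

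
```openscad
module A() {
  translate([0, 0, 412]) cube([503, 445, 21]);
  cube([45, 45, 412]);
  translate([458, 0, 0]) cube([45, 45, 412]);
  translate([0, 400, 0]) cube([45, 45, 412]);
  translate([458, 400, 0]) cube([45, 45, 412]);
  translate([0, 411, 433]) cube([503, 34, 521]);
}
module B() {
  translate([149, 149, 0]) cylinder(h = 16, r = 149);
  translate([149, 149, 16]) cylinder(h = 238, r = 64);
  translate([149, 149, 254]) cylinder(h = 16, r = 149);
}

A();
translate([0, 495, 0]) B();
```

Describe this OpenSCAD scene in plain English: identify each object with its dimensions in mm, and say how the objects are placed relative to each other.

A is a chair: 503×445 mm seat, 21 mm thick, top at z = 433 mm, on four 45 mm square corner legs flush with the seat edges. A 34 mm thick backrest slab spans the full seat width, extending 521 mm above the seat top, its back face flush with the seat's +y edge.

B is a spool: two coaxial disc flanges of radius 149 mm and thickness 16 mm, joined by a core cylinder of radius 64 mm and height 238 mm. The lower flange rests on z = 0 and the three cylinders share a vertical axis.

The spool is on the floor beside the chair on its +y side.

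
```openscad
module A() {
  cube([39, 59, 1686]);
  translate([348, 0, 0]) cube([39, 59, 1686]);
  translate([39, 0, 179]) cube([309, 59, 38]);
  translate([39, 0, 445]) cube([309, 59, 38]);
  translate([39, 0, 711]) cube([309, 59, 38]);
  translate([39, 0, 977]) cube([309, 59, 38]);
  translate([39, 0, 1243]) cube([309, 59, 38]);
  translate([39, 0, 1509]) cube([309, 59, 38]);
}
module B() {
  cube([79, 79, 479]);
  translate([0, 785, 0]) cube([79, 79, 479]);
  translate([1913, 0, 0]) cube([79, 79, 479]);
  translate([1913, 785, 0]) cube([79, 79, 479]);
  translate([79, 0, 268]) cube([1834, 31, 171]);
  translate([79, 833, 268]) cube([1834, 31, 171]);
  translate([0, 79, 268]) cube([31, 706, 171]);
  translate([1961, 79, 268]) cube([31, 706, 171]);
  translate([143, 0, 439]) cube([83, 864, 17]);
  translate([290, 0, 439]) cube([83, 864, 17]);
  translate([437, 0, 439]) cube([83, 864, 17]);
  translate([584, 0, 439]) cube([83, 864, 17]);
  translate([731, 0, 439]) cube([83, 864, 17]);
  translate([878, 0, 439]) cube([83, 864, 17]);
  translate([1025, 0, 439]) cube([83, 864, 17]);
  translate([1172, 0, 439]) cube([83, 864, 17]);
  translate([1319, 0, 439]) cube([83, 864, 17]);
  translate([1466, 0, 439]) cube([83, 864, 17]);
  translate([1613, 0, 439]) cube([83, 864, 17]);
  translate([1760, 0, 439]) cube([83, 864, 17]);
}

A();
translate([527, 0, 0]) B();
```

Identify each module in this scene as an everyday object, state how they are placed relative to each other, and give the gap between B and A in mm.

A is a ladder. B is a bed frame. The bed frame is on the floor beside the ladder on its +x side. The gap between the bed frame and the ladder is 140 mm.

The bed frame's nearest face is 140 mm from the ladder's +x face.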